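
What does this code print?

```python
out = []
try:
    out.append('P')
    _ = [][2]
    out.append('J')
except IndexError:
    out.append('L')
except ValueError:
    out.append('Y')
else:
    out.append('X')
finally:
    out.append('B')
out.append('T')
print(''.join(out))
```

Execution trace: 'P' (try body) → 'L' (except IndexError) → 'B' (finally) → 'T' (after the try/except). Output: PLBT

Answer: PLBT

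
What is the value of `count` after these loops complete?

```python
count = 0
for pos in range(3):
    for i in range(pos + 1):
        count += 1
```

Triangle: 1 + 2 + ... + 3
`count` takes the values: 0 → 1 → 2 → 3 → 4 → 5 → 6

Answer: 6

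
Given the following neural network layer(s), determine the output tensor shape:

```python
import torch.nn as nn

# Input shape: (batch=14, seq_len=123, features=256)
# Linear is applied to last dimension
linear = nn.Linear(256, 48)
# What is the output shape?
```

Input: (14, 123, 256) -> Output: (14, 123, 48)

Answer: (14, 123, 48)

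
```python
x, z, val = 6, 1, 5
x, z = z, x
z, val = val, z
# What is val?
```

Trace:
`x, z, val = 6, 1, 5` → x = 6; z = 1; val = 5
`x, z = z, x` → x = 1; z = 6
`z, val = val, z` → z = 5; val = 6
So val = 6

Answer: 6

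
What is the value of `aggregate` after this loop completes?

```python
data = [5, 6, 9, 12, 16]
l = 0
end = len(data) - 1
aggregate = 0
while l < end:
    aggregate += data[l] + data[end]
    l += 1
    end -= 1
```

Sum of pairs from ends
`aggregate` takes the values: 0 → 21 → 39

Answer: 39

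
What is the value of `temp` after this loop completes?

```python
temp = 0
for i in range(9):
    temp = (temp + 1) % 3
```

Increment mod 3, 9 times = 0
`temp` takes the values: 0 → 1 → 2 → 0 → 1 → 2 → 0 → 1 → 2 → 0

Answer: 0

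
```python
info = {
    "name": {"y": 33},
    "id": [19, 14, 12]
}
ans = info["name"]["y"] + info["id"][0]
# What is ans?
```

Trace:
`info = { ...` → info = {'name': {'y': 33}, 'id': [19, 14, 12]}
`ans = info["name"]["y"] + info["id"][0]` → ans = 52
So ans = 52

Answer: 52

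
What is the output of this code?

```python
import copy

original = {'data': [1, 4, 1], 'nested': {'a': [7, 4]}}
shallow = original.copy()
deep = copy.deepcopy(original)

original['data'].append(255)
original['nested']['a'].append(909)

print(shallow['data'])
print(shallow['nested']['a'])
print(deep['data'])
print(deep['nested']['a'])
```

Key concept: comparing shallow vs deep copy.
Step by step:
`original = {'data': [1, 4, 1], 'nested': {'a': [7, 4]}}` → original = {'data': [1, 4, 1], 'nested': {'a': [7, 4]}}
`shallow = original.copy()` → shallow = {'data': [1, 4, 1], 'nested': {'a': [7, 4]}}
`deep = copy.deepcopy(original)` → deep = {'data': [1, 4, 1], 'nested': {'a': [7, 4]}}
`original['data'].append(255)` → original = {'data': [1, 4, 1, 255], 'nested': {'a': [7, 4]}}; shallow = {'data': [1, 4, 1, 255], 'nested': {'a': [7, 4]}}
`original['nested']['a'].append(909)` → original = {'data': [1, 4, 1, 255], 'nested': {'a': [7, 4, 909]}}; shallow = {'data': [1, 4, 1, 255], 'nested': {'a': [7, 4, 909]}}
`print(shallow['data'])` → prints [1, 4, 1, 255]
`print(shallow['nested']['a'])` → prints [7, 4, 909]
`print(deep['data'])` → prints [1, 4, 1]
`print(deep['nested']['a'])` → prints [7, 4]

Answer:
[1, 4, 1, 255]
[7, 4, 909]
[1, 4, 1]
[7, 4]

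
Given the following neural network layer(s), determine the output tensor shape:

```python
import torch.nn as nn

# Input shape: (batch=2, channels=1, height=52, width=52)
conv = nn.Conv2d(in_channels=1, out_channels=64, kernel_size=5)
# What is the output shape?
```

Input: (2, 1, 52, 52) -> Output: (2, 64, 48, 48)

Answer: (2, 64, 48, 48)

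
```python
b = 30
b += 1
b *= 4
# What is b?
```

Trace:
`b = 30` → b = 30
`b += 1` → b = 31
`b *= 4` → b = 124
So b = 124

Answer: 124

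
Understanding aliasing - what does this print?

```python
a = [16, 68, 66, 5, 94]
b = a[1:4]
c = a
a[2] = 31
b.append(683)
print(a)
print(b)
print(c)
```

Key concept: slice vs alias.
Step by step:
`a = [16, 68, 66, 5, 94]` → a = [16, 68, 66, 5, 94]
`b = a[1:4]` → b = [68, 66, 5]
`c = a` → c = [16, 68, 66, 5, 94] (same object as a)
`a[2] = 31` → a = [16, 68, 31, 5, 94] (same object as c); c = [16, 68, 31, 5, 94] (same object as a)
`b.append(683)` → b = [68, 66, 5, 683]
`print(a)` → prints [16, 68, 31, 5, 94]
`print(b)` → prints [68, 66, 5, 683]
`print(c)` → prints [16, 68, 31, 5, 94]

Answer:
[16, 68, 31, 5, 94]
[68, 66, 5, 683]
[16, 68, 31, 5, 94]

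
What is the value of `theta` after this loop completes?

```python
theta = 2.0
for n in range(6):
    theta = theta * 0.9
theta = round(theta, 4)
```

Exponential decay: 2.0 * 0.9^6
`theta` takes the values: 2.0 → 1.8 → 1.62 → 1.458 → 1.3122 → 1.18098 → 1.062882 → 1.0629

Answer: 1.0629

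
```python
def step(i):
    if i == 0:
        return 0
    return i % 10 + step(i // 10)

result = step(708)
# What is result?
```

Sum of digits of 708: 8 + 0 + 7 = 15

Answer: 15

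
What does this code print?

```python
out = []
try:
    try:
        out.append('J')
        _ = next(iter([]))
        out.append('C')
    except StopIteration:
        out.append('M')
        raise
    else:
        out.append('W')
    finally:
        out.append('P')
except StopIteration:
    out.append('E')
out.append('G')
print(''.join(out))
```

Execution trace: 'J' (inner try body) → 'M' (inner except StopIteration) → 'P' (inner finally) → 'E' (outer except StopIteration) → 'G' (after the try/except). Output: JMPEG

Answer: JMPEG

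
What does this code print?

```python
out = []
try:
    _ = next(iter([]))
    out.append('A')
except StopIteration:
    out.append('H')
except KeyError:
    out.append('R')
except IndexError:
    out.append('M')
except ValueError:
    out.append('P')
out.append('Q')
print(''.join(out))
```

Execution trace: 'H' (except StopIteration) → 'Q' (after the try/except). Output: HQ

Answer: HQ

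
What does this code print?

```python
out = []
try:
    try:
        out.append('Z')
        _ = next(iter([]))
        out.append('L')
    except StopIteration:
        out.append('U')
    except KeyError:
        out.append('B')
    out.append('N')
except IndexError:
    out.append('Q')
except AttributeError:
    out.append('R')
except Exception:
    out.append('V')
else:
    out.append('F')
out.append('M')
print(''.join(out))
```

Execution trace: 'Z' (inner try body) → 'U' (inner except StopIteration) → 'N' (try body, no exception) → 'F' (else) → 'M' (after the try/except). Output: ZUNFM

Answer: ZUNFM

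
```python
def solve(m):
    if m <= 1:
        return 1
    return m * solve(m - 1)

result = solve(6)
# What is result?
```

solve(6) = 6 * 5 * 4 * 3 * 2 * 1 = 720

Answer: 720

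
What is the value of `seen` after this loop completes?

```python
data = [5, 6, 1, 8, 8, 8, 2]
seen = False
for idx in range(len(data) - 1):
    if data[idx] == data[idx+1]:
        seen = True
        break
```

Check consecutive duplicates in [5, 6, 1, 8, 8, 8, 2]
`seen` takes the values: False → True

Answer: True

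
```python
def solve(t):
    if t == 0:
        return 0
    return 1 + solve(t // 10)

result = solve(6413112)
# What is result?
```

Count of digits of 6413112: 7

Answer: 7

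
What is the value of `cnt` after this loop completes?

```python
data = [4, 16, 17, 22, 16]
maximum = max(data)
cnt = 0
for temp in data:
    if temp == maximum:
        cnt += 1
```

Count of max value 22 in [4, 16, 17, 22, 16]
`cnt` takes the values: 0 → 1

Answer: 1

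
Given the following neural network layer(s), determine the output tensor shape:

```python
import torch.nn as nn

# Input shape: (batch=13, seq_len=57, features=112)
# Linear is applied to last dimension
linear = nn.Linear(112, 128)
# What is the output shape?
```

Input: (13, 57, 112) -> Output: (13, 57, 128)

Answer: (13, 57, 128)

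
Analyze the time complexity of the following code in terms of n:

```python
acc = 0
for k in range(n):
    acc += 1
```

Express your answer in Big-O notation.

Each loop level contributes: n. Multiplying the contributions gives O(n).

Answer: O(n)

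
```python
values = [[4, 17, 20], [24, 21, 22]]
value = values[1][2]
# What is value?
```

Trace:
`values = [[4, 17, 20], [24, 21, 22]]` → values = [[4, 17, 20], [24, 21, 22]]
`value = values[1][2]` → value = 22
So value = 22

Answer: 22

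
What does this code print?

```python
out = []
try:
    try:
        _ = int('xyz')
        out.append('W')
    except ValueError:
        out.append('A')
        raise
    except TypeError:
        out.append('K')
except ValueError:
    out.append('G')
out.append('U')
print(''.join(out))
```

Execution trace: 'A' (inner except ValueError) → 'G' (outer except ValueError) → 'U' (after the try/except). Output: AGU

Answer: AGU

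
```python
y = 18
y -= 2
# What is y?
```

Trace:
`y = 18` → y = 18
`y -= 2` → y = 16
So y = 16

Answer: 16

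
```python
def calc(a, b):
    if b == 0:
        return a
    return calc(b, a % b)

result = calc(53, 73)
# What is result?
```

calc(53, 73) -> calc(73, 53) -> calc(53, 20) -> calc(20, 13) -> calc(13, 7) -> calc(7, 6) -> calc(6, 1) -> calc(1, 0) -> 1

Answer: 1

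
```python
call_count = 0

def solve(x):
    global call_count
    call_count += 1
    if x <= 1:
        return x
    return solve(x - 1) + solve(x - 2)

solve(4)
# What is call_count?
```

Calls(x) = 1 + Calls(x-1) + Calls(x-2); Calls(0)=Calls(1)=1. For x=4 this gives 9.

Answer: 9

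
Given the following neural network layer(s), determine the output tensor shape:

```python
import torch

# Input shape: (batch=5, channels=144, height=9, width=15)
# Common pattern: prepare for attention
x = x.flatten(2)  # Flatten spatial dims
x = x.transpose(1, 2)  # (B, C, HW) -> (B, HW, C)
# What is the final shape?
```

Input: (5, 144, 9, 15) -> after flatten(2): (5, 144, 135) -> Output: (5, 135, 144)

Answer: (5, 135, 144)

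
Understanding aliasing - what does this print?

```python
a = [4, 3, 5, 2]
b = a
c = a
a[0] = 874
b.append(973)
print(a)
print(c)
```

Key concept: multiple aliases.
Step by step:
`a = [4, 3, 5, 2]` → a = [4, 3, 5, 2]
`b = a` → b = [4, 3, 5, 2] (same object as a)
`c = a` → c = [4, 3, 5, 2] (same object as a, b)
`a[0] = 874` → a = [874, 3, 5, 2] (same object as b, c); b = [874, 3, 5, 2] (same object as a, c); c = [874, 3, 5, 2] (same object as a, b)
`b.append(973)` → a = [874, 3, 5, 2, 973] (same object as b, c); b = [874, 3, 5, 2, 973] (same object as a, c); c = [874, 3, 5, 2, 973] (same object as a, b)
`print(a)` → prints [874, 3, 5, 2, 973]
`print(c)` → prints [874, 3, 5, 2, 973]

Answer:
[874, 3, 5, 2, 973]
[874, 3, 5, 2, 973]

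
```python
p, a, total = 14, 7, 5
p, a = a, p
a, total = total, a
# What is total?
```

Trace:
`p, a, total = 14, 7, 5` → p = 14; a = 7; total = 5
`p, a = a, p` → p = 7; a = 14
`a, total = total, a` → a = 5; total = 14
So total = 14

Answer: 14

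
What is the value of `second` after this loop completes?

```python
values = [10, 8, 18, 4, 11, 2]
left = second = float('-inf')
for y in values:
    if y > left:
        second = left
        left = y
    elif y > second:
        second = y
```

Second largest (with repeats) in [10, 8, 18, 4, 11, 2]
`second` takes the values: -inf → 8 → 10 → 11

Answer: 11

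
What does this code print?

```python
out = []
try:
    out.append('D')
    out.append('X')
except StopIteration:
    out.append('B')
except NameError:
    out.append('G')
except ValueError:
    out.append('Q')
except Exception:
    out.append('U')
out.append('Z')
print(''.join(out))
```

Execution trace: 'D' (try body) → 'X' (try body, no exception) → 'Z' (after the try/except). Output: DXZ

Answer: DXZ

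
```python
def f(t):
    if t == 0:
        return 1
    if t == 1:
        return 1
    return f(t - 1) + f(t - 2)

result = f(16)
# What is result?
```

Build up from base cases: f(0)=1, f(1)=1, f(2)=2, f(3)=3, f(4)=5, f(5)=8, f(6)=13, ..., f(16)=1597

Answer: 1597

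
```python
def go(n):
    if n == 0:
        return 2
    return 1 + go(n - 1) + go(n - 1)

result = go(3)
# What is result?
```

go(n) = 1 + 2·go(n-1), go(0)=2. Closed form: (2+1)·2^3 - 1 = 23.

Answer: 23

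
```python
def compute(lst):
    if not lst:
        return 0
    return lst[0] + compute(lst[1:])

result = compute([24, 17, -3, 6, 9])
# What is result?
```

24 + 17 + (-3) + 6 + 9 + 0 = 53

Answer: 53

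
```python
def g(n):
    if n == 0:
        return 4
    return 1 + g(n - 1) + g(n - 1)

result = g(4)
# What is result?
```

g(n) = 1 + 2·g(n-1), g(0)=4. Closed form: (4+1)·2^4 - 1 = 79.

Answer: 79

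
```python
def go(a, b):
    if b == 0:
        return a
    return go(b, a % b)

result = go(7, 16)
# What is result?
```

go(7, 16) -> go(16, 7) -> go(7, 2) -> go(2, 1) -> go(1, 0) -> 1

Answer: 1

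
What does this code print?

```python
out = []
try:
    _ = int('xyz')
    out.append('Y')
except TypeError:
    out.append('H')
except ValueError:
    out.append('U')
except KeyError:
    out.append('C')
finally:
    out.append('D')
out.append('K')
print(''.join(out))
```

Execution trace: 'U' (except ValueError) → 'D' (finally) → 'K' (after the try/except). Output: UDK

Answer: UDK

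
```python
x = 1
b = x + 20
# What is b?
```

Trace:
`x = 1` → x = 1
`b = x + 20` → b = 21
So b = 21

Answer: 21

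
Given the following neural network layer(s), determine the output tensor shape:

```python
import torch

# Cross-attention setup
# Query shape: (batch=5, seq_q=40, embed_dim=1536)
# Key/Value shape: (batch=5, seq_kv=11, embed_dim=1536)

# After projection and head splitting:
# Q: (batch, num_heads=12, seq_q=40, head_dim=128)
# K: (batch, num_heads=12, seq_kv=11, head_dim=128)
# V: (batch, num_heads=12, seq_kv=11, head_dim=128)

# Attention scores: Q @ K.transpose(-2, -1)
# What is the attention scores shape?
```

Input: (5, 40, 1536) -> Output: (5, 12, 40, 11)

Answer: (5, 12, 40, 11)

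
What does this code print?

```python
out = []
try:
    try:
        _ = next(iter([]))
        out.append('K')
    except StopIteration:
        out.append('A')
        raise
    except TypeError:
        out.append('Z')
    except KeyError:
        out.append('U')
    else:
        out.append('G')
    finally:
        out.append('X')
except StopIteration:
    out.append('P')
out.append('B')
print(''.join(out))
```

Execution trace: 'A' (except StopIteration) → 'X' (finally) → 'P' (outer except StopIteration) → 'B' (after the try/except). Output: AXPB

Answer: AXPB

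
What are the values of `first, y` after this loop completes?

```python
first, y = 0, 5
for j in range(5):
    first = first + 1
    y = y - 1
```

first goes 0→5, y goes 5→0
`first, y` takes the values: (0, 5) → (1, 5) → (1, 4) → (2, 4) → (2, 3) → (3, 3) → (3, 2) → (4, 2) → (4, 1) → (5, 1) → (5, 0)

Answer: 5, 0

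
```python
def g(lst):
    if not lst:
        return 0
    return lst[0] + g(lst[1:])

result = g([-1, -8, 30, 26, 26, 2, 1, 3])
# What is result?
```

(-1) + (-8) + 30 + 26 + 26 + 2 + 1 + 3 + 0 = 79

Answer: 79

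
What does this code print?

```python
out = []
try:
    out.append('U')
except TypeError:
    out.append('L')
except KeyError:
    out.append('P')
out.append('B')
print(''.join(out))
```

Execution trace: 'U' (try body, no exception) → 'B' (after the try/except). Output: UB

Answer: UB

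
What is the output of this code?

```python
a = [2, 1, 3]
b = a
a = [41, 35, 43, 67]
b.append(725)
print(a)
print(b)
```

Key concept: rebinding vs mutation: a is rebound to a new list, b still points at the original.
Step by step:
`a = [2, 1, 3]` → a = [2, 1, 3]
`b = a` → b = [2, 1, 3] (same object as a)
`a = [41, 35, 43, 67]` → a = [41, 35, 43, 67]
`b.append(725)` → b = [2, 1, 3, 725]
`print(a)` → prints [41, 35, 43, 67]
`print(b)` → prints [2, 1, 3, 725]

Answer:
[41, 35, 43, 67]
[2, 1, 3, 725]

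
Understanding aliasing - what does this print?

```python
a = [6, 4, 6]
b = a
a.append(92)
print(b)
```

Key concept: basic list aliasing.
Step by step:
`a = [6, 4, 6]` → a = [6, 4, 6]
`b = a` → b = [6, 4, 6] (same object as a)
`a.append(92)` → a = [6, 4, 6, 92] (same object as b); b = [6, 4, 6, 92] (same object as a)
`print(b)` → prints [6, 4, 6, 92]

Answer: [6, 4, 6, 92]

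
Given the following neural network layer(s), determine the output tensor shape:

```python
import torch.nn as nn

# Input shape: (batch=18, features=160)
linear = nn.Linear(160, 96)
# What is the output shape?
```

Input: (18, 160) -> Output: (18, 96)

Answer: (18, 96)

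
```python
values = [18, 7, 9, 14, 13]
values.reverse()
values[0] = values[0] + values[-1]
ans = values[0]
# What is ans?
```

Trace:
`values = [18, 7, 9, 14, 13]` → values = [18, 7, 9, 14, 13]
`values.reverse()` → values = [13, 14, 9, 7, 18]
`values[0] = values[0] + values[-1]` → values = [31, 14, 9, 7, 18]
`ans = values[0]` → ans = 31
So ans = 31

Answer: 31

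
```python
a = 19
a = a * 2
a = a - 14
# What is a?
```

Trace:
`a = 19` → a = 19
`a = a * 2` → a = 38
`a = a - 14` → a = 24
So a = 24

Answer: 24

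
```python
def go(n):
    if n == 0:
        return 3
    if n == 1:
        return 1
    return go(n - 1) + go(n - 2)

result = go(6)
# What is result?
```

Build up from base cases: go(0)=3, go(1)=1, go(2)=4, go(3)=5, go(4)=9, go(5)=14, go(6)=23

Answer: 23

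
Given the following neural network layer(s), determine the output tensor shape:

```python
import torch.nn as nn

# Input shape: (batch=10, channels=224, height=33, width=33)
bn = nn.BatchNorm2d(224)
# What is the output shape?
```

Input: (10, 224, 33, 33) -> Output: (10, 224, 33, 33)

Answer: (10, 224, 33, 33)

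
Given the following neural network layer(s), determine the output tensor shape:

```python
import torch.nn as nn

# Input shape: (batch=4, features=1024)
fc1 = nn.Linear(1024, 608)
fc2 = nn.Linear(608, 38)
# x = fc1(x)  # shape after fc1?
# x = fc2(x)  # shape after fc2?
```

Input: (4, 1024) -> after fc1: (4, 608) -> Output: (4, 38)

Answer: (4, 38)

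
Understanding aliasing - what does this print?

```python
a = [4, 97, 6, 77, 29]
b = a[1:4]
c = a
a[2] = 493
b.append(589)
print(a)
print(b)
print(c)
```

Key concept: slice vs alias.
Step by step:
`a = [4, 97, 6, 77, 29]` → a = [4, 97, 6, 77, 29]
`b = a[1:4]` → b = [97, 6, 77]
`c = a` → c = [4, 97, 6, 77, 29] (same object as a)
`a[2] = 493` → a = [4, 97, 493, 77, 29] (same object as c); c = [4, 97, 493, 77, 29] (same object as a)
`b.append(589)` → b = [97, 6, 77, 589]
`print(a)` → prints [4, 97, 493, 77, 29]
`print(b)` → prints [97, 6, 77, 589]
`print(c)` → prints [4, 97, 493, 77, 29]

Answer:
[4, 97, 493, 77, 29]
[97, 6, 77, 589]
[4, 97, 493, 77, 29]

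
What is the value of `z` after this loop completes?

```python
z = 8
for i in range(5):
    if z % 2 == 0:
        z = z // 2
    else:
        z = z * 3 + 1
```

Collatz-style transformation from 8
`z` takes the values: 8 → 4 → 2 → 1 → 4 → 2

Answer: 2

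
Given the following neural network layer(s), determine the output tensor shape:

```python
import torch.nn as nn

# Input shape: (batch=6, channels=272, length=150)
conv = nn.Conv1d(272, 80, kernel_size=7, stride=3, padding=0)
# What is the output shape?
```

Input: (6, 272, 150) -> Output: (6, 80, 48)

Answer: (6, 80, 48)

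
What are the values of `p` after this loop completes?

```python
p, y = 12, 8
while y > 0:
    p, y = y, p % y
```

GCD of 12 and 8
`p` takes the values: 12 → 8 → 4

Answer: 4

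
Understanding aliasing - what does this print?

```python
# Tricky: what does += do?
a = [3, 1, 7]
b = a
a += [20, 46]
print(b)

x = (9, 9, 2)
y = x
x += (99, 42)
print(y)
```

Key concept: += behavior differs for mutable vs immutable.
Step by step:
`a = [3, 1, 7]` → a = [3, 1, 7]
`b = a` → b = [3, 1, 7] (same object as a)
`a += [20, 46]` → a = [3, 1, 7, 20, 46] (same object as b); b = [3, 1, 7, 20, 46] (same object as a)
`print(b)` → prints [3, 1, 7, 20, 46]
`x = (9, 9, 2)` → x = (9, 9, 2)
`y = x` → y = (9, 9, 2)
`x += (99, 42)` → x = (9, 9, 2, 99, 42)
`print(y)` → prints (9, 9, 2)

Answer:
[3, 1, 7, 20, 46]
(9, 9, 2)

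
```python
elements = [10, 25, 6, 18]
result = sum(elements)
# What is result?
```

Trace:
`elements = [10, 25, 6, 18]` → elements = [10, 25, 6, 18]
`result = sum(elements)` → result = 59
So result = 59

Answer: 59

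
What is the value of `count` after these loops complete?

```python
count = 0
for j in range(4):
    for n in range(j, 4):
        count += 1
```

Upper triangle: 4 + 3 + ... + 1
`count` takes the values: 0 → 1 → 2 → 3 → 4 → 5 → 6 → 7 → 8 → 9 → 10

Answer: 10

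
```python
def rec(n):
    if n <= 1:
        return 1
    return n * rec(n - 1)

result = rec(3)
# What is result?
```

rec(3) = 3 * 2 * 1 = 6

Answer: 6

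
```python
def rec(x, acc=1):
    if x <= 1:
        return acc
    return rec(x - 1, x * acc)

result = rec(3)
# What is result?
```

Accumulator trace (n, acc): (3, 1) -> (2, 3) -> (1, 6) -> return 6

Answer: 6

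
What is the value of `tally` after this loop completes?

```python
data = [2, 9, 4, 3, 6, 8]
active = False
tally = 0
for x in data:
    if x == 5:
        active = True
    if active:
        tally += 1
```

Count elements after first 5 in [2, 9, 4, 3, 6, 8]
`tally` takes the values: 0

Answer: 0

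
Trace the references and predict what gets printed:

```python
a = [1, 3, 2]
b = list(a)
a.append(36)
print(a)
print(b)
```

Key concept: list() constructor creates copy.
Step by step:
`a = [1, 3, 2]` → a = [1, 3, 2]
`b = list(a)` → b = [1, 3, 2]
`a.append(36)` → a = [1, 3, 2, 36]
`print(a)` → prints [1, 3, 2, 36]
`print(b)` → prints [1, 3, 2]

Answer:
[1, 3, 2, 36]
[1, 3, 2]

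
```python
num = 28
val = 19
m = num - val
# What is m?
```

Trace:
`num = 28` → num = 28
`val = 19` → val = 19
`m = num - val` → m = 9
So m = 9

Answer: 9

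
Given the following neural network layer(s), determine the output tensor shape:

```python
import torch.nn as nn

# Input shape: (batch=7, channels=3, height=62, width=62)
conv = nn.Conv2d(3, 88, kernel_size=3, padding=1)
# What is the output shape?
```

Input: (7, 3, 62, 62) -> Output: (7, 88, 62, 62)

Answer: (7, 88, 62, 62)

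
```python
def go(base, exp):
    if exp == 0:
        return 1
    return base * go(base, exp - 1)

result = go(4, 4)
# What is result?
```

go(4, 4) = 4 * 4 * 4 * 4 = 256

Answer: 256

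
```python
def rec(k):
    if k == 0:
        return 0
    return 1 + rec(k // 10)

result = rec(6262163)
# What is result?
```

Count of digits of 6262163: 7

Answer: 7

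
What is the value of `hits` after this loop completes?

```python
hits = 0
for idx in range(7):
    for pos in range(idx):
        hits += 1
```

Triangle number: 0+1+2+...+6
`hits` takes the values: 0 → 1 → 2 → 3 → 4 → 5 → 6 → 7 → 8 → 9 → 10 → 11 → 12 → 13 → 14 → 15 → 16 → 17 → 18 → 19 → 20 → 21

Answer: 21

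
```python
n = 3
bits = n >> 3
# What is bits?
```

Trace:
`n = 3` → n = 3
`bits = n >> 3` → bits = 0
So bits = 0

Answer: 0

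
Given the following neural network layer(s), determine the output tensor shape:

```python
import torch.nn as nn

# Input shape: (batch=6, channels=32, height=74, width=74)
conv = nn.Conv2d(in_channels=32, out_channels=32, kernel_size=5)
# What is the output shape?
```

Input: (6, 32, 74, 74) -> Output: (6, 32, 70, 70)

Answer: (6, 32, 70, 70)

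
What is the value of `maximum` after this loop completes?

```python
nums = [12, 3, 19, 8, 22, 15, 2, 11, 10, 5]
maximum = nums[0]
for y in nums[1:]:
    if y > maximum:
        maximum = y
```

Maximum of [12, 3, 19, 8, 22, 15, 2, 11, 10, 5]
`maximum` takes the values: 12 → 19 → 22

Answer: 22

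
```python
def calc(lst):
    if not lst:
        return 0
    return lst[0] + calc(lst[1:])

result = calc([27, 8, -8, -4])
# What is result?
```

27 + 8 + (-8) + (-4) + 0 = 23

Answer: 23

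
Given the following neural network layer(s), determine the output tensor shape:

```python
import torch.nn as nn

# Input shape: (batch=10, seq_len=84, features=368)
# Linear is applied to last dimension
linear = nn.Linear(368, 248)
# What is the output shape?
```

Input: (10, 84, 368) -> Output: (10, 84, 248)

Answer: (10, 84, 248)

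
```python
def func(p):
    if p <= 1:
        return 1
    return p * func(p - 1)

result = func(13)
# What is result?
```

func(13) = 13 * 12 * 11 * 10 * 9 * 8 * 7 * 6 * 5 * 4 * 3 * 2 * 1 = 6227020800

Answer: 6227020800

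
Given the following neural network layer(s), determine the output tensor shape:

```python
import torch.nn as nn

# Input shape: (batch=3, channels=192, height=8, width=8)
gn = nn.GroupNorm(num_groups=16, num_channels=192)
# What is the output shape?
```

Input: (3, 192, 8, 8) -> Output: (3, 192, 8, 8)

Answer: (3, 192, 8, 8)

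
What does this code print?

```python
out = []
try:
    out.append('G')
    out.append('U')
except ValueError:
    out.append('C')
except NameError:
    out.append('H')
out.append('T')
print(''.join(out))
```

Execution trace: 'G' (try body) → 'U' (try body, no exception) → 'T' (after the try/except). Output: GUT

Answer: GUT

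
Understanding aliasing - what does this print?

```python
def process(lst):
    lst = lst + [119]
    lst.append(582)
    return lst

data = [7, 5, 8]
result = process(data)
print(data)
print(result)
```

Key concept: rebinding parameter vs mutation.
Step by step:
`data = [7, 5, 8]` → data = [7, 5, 8]
`result = process(data)` → result = [7, 5, 8, 119, 582]
`print(data)` → prints [7, 5, 8]
`print(result)` → prints [7, 5, 8, 119, 582]

Answer:
[7, 5, 8]
[7, 5, 8, 119, 582]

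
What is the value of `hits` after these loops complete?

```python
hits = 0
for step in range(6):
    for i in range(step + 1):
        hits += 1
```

Triangle: 1 + 2 + ... + 6
`hits` takes the values: 0 → 1 → 2 → 3 → 4 → 5 → 6 → 7 → 8 → 9 → 10 → 11 → 12 → 13 → 14 → 15 → 16 → 17 → 18 → 19 → 20 → 21

Answer: 21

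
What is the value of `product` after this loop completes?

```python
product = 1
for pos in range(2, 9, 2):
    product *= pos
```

Product of even numbers 2 to 8
`product` takes the values: 1 → 2 → 8 → 48 → 384

Answer: 384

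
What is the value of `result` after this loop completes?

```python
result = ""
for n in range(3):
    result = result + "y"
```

Repeat 'y' 3 times
`result` takes the values: "" → "y" → "yy" → "yyy"

Answer: "yyy"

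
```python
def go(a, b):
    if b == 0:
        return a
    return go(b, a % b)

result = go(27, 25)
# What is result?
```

go(27, 25) -> go(25, 2) -> go(2, 1) -> go(1, 0) -> 1

Answer: 1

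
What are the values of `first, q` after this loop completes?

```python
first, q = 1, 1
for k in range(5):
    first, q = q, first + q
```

Fibonacci: after 5 iterations
`first, q` takes the values: (1, 1) → (1, 2) → (2, 3) → (3, 5) → (5, 8) → (8, 13)

Answer: 8, 13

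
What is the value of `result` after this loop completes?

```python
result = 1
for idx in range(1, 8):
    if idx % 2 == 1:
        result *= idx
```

Product of odd numbers 1 to 7
`result` takes the values: 1 → 3 → 15 → 105

Answer: 105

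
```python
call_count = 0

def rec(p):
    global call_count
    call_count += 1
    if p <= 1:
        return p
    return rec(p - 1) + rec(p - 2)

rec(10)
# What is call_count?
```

Calls(p) = 1 + Calls(p-1) + Calls(p-2); Calls(0)=Calls(1)=1. For p=10 this gives 177.

Answer: 177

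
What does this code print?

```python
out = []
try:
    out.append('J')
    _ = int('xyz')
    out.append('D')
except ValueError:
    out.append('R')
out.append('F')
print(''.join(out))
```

Execution trace: 'J' (try body) → 'R' (except ValueError) → 'F' (after the try/except). Output: JRF

Answer: JRF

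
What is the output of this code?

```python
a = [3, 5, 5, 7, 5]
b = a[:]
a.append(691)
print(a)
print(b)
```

Key concept: slice [:] creates copy.
Step by step:
`a = [3, 5, 5, 7, 5]` → a = [3, 5, 5, 7, 5]
`b = a[:]` → b = [3, 5, 5, 7, 5]
`a.append(691)` → a = [3, 5, 5, 7, 5, 691]
`print(a)` → prints [3, 5, 5, 7, 5, 691]
`print(b)` → prints [3, 5, 5, 7, 5]

Answer:
[3, 5, 5, 7, 5, 691]
[3, 5, 5, 7, 5]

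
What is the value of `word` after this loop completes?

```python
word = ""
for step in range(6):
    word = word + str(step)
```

Concatenate digits 0 to 5
`word` takes the values: "" → "0" → "01" → "012" → "0123" → "01234" → "012345"

Answer: "012345"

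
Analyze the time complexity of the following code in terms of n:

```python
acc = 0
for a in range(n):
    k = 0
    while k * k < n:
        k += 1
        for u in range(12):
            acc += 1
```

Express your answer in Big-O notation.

Each loop level contributes: n × √n × 1. Multiplying the contributions gives O(n√n).

Answer: O(n√n)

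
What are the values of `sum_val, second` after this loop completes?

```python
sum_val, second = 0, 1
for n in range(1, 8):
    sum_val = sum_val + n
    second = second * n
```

Sum and factorial of 1 to 7
`sum_val, second` takes the values: (0, 1) → (1, 1) → (3, 1) → (3, 2) → (6, 2) → (6, 6) → (10, 6) → (10, 24) → (15, 24) → (15, 120) → (21, 120) → (21, 720) → (28, 720) → (28, 5040)

Answer: 28, 5040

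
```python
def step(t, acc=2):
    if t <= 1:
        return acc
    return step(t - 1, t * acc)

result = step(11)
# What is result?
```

Accumulator trace (n, acc): (11, 2) -> (10, 22) -> (9, 220) -> (8, 1980) -> (7, 15840) -> (6, 110880) -> (5, 665280) -> (4, 3326400) -> (3, 13305600) -> (2, 39916800) -> (1, 79833600) -> return 79833600

Answer: 79833600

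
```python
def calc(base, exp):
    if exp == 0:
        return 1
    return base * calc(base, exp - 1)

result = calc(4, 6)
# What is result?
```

calc(4, 6) = 4 * 4 * 4 * 4 * 4 * 4 = 4096

Answer: 4096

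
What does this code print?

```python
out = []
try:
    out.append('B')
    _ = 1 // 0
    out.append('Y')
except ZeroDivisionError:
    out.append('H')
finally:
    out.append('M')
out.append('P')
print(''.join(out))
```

Execution trace: 'B' (try body) → 'H' (except ZeroDivisionError) → 'M' (finally) → 'P' (after the try/except). Output: BHMP

Answer: BHMP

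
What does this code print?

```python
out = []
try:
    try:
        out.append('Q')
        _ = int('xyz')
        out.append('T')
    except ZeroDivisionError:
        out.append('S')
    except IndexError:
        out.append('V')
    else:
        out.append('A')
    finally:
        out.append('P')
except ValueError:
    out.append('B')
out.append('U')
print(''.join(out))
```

Execution trace: 'Q' (try body) → 'P' (finally) → 'B' (outer except ValueError) → 'U' (after the try/except). Output: QPBU

Answer: QPBU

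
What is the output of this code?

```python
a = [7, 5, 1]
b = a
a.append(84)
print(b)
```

Key concept: basic list aliasing.
Step by step:
`a = [7, 5, 1]` → a = [7, 5, 1]
`b = a` → b = [7, 5, 1] (same object as a)
`a.append(84)` → a = [7, 5, 1, 84] (same object as b); b = [7, 5, 1, 84] (same object as a)
`print(b)` → prints [7, 5, 1, 84]

Answer: [7, 5, 1, 84]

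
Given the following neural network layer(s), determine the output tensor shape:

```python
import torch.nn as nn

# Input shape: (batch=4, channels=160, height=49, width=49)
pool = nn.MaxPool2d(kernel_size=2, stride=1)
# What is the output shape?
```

Input: (4, 160, 49, 49) -> Output: (4, 160, 48, 48)

Answer: (4, 160, 48, 48)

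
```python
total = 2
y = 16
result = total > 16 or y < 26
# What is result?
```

Trace:
`total = 2` → total = 2
`y = 16` → y = 16
`result = total > 16 or y < 26` → result = True
So result = True

Answer: True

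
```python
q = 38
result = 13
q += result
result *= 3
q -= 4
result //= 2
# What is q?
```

Trace:
`q = 38` → q = 38
`result = 13` → result = 13
`q += result` → q = 51
`result *= 3` → result = 39
`q -= 4` → q = 47
`result //= 2` → result = 19
So q = 47

Answer: 47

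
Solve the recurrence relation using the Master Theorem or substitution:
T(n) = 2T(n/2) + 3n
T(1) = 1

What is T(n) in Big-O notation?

By Master Theorem: a=2, b=2, f(n)=3n. Since log_2(2) = 1 and f(n) = Θ(n^1), Case 2 applies. T(n) = O(n log n).

Answer: O(n log n)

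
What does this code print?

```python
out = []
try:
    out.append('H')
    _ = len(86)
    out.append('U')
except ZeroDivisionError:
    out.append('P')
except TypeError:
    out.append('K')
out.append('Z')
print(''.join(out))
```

Execution trace: 'H' (try body) → 'K' (except TypeError) → 'Z' (after the try/except). Output: HKZ

Answer: HKZ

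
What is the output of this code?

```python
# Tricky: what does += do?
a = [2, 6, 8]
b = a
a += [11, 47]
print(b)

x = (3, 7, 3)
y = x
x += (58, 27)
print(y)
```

Key concept: += behavior differs for mutable vs immutable.
Step by step:
`a = [2, 6, 8]` → a = [2, 6, 8]
`b = a` → b = [2, 6, 8] (same object as a)
`a += [11, 47]` → a = [2, 6, 8, 11, 47] (same object as b); b = [2, 6, 8, 11, 47] (same object as a)
`print(b)` → prints [2, 6, 8, 11, 47]
`x = (3, 7, 3)` → x = (3, 7, 3)
`y = x` → y = (3, 7, 3)
`x += (58, 27)` → x = (3, 7, 3, 58, 27)
`print(y)` → prints (3, 7, 3)

Answer:
[2, 6, 8, 11, 47]
(3, 7, 3)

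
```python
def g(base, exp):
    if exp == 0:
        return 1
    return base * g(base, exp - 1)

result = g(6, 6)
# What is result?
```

g(6, 6) = 6 * 6 * 6 * 6 * 6 * 6 = 46656

Answer: 46656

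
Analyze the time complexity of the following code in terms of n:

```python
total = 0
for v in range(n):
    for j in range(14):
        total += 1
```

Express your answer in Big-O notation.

Each loop level contributes: n × 1. Multiplying the contributions gives O(n).

Answer: O(n)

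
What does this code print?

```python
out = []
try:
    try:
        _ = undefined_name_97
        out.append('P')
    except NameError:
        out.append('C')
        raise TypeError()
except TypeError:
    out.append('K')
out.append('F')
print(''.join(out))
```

Execution trace: 'C' (except NameError) → 'K' (outer except TypeError) → 'F' (after the try/except). Output: CKF

Answer: CKF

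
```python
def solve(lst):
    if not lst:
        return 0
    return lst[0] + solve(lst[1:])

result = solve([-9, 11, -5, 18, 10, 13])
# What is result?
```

(-9) + 11 + (-5) + 18 + 10 + 13 + 0 = 38

Answer: 38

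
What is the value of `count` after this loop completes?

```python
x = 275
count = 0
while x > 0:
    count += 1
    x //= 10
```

Count digits by repeated division by 10
`count` takes the values: 0 → 1 → 2 → 3

Answer: 3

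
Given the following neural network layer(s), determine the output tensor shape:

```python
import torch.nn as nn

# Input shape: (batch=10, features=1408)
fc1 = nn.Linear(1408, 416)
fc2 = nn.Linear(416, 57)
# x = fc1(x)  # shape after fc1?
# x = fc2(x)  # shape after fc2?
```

Input: (10, 1408) -> after fc1: (10, 416) -> Output: (10, 57)

Answer: (10, 57)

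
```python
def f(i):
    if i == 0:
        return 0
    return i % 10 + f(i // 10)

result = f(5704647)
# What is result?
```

Sum of digits of 5704647: 7 + 4 + 6 + 4 + 0 + 7 + 5 = 33

Answer: 33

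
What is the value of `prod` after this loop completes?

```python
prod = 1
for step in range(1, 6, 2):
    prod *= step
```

Product of 1, 3, 5, ... up to 5
`prod` takes the values: 1 → 3 → 15

Answer: 15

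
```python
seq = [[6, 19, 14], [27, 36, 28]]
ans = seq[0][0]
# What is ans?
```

Trace:
`seq = [[6, 19, 14], [27, 36, 28]]` → seq = [[6, 19, 14], [27, 36, 28]]
`ans = seq[0][0]` → ans = 6
So ans = 6

Answer: 6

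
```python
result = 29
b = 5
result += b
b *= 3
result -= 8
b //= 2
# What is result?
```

Trace:
`result = 29` → result = 29
`b = 5` → b = 5
`result += b` → result = 34
`b *= 3` → b = 15
`result -= 8` → result = 26
`b //= 2` → b = 7
So result = 26

Answer: 26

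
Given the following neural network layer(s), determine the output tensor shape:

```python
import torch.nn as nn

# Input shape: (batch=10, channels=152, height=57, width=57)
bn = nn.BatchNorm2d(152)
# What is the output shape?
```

Input: (10, 152, 57, 57) -> Output: (10, 152, 57, 57)

Answer: (10, 152, 57, 57)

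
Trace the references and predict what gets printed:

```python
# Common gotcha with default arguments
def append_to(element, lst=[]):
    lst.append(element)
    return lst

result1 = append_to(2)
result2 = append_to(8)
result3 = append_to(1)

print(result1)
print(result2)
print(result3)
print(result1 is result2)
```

Key concept: mutable default argument gotcha.
Step by step:
`result1 = append_to(2)` → result1 = [2]
`result2 = append_to(8)` → result1 = [2, 8] (same object as result2); result2 = [2, 8] (same object as result1)
`result3 = append_to(1)` → result1 = [2, 8, 1] (same object as result2, result3); result2 = [2, 8, 1] (same object as result1, result3); result3 = [2, 8, 1] (same object as result1, result2)
`print(result1)` → prints [2, 8, 1]
`print(result2)` → prints [2, 8, 1]
`print(result3)` → prints [2, 8, 1]
`print(result1 is result2)` → prints True

Answer:
[2, 8, 1]
[2, 8, 1]
[2, 8, 1]
True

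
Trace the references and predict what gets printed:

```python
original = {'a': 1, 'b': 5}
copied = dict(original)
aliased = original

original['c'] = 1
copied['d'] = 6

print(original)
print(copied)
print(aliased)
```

Key concept: dict() creates copy, assignment creates alias.
Step by step:
`original = {'a': 1, 'b': 5}` → original = {'a': 1, 'b': 5}
`copied = dict(original)` → copied = {'a': 1, 'b': 5}
`aliased = original` → aliased = {'a': 1, 'b': 5} (same object as original)
`original['c'] = 1` → original = {'a': 1, 'b': 5, 'c': 1} (same object as aliased); aliased = {'a': 1, 'b': 5, 'c': 1} (same object as original)
`copied['d'] = 6` → copied = {'a': 1, 'b': 5, 'd': 6}
`print(original)` → prints {'a': 1, 'b': 5, 'c': 1}
`print(copied)` → prints {'a': 1, 'b': 5, 'd': 6}
`print(aliased)` → prints {'a': 1, 'b': 5, 'c': 1}

Answer:
{'a': 1, 'b': 5, 'c': 1}
{'a': 1, 'b': 5, 'd': 6}
{'a': 1, 'b': 5, 'c': 1}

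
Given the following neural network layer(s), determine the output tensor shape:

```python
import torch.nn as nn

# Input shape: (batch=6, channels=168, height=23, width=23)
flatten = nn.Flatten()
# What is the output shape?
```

Input: (6, 168, 23, 23) -> Output: (6, 88872)

Answer: (6, 88872)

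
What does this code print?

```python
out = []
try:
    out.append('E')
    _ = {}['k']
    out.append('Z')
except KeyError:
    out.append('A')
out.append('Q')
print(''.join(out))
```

Execution trace: 'E' (try body) → 'A' (except KeyError) → 'Q' (after the try/except). Output: EAQ

Answer: EAQ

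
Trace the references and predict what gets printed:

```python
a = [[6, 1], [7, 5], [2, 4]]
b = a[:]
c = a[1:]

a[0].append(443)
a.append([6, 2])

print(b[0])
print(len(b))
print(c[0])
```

Key concept: slice with nested mutation.
Step by step:
`a = [[6, 1], [7, 5], [2, 4]]` → a = [[6, 1], [7, 5], [2, 4]]
`b = a[:]` → b = [[6, 1], [7, 5], [2, 4]]
`c = a[1:]` → c = [[7, 5], [2, 4]]
`a[0].append(443)` → a = [[6, 1, 443], [7, 5], [2, 4]]; b = [[6, 1, 443], [7, 5], [2, 4]]
`a.append([6, 2])` → a = [[6, 1, 443], [7, 5], [2, 4], [6, 2]]
`print(b[0])` → prints [6, 1, 443]
`print(len(b))` → prints 3
`print(c[0])` → prints [7, 5]

Answer:
[6, 1, 443]
3
[7, 5]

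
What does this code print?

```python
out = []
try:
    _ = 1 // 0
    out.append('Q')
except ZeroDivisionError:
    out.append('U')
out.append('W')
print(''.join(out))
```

Execution trace: 'U' (except ZeroDivisionError) → 'W' (after the try/except). Output: UW

Answer: UW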